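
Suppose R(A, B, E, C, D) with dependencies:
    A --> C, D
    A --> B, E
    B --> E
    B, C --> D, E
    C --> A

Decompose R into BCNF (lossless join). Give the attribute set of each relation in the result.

{A, B, C, D}; {B, E}

Candidate keys of the original relation: {A}, {C}.
Within {A, B, C, D, E}: {B}⁺ ∩ {A, B, C, D, E} = {B, E}, not the whole set, so B --> E violates BCNF; decompose into {B, E} and {A, B, C, D}.
{B, E} has no BCNF violation.
{A, B, C, D} has no BCNF violation.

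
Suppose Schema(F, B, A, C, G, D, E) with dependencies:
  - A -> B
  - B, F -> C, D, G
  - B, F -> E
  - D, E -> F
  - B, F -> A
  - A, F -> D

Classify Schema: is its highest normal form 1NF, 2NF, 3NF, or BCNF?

3NF

Candidate keys: {A, D, E}, {A, F}, {B, D, E}, {B, F}. Prime attributes: {A, B, D, E, F}.
For A -> B we have {A}⁺ = {A, B}; {A} is not a superkey, so BCNF fails.
Its right-hand attributes {B} are all prime, as are those of every other non-superkey FD — the relation is in 3NF.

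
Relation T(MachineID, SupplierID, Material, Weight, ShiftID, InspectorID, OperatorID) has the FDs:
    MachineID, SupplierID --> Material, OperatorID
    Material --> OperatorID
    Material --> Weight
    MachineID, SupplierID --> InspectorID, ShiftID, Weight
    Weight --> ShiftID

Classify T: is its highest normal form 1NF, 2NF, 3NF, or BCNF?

Candidate key: {MachineID, SupplierID}. Prime attributes: {MachineID, SupplierID}.
For Material --> OperatorID we have {Material}⁺ = {Material, OperatorID, ShiftID, Weight}; {Material} is not a superkey, so BCNF fails.
Material --> OperatorID determines the non-prime attribute {OperatorID} from a non-superkey — 3NF is violated.
Checking every proper subset of each key, none determines a non-prime attribute — 2NF is satisfied.

2NF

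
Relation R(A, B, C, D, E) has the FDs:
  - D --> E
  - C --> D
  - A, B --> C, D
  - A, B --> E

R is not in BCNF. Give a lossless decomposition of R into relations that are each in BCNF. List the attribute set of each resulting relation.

Candidate key of the original relation: {A, B}.
In {A, B, C, D, E}, {D} is not a superkey ({D}⁺ restricted to this set is {D, E}), so split on D --> E into {D, E} and {A, B, C, D}.
{D, E}: every determinant is a superkey — BCNF.
In {A, B, C, D}, {C} is not a superkey ({C}⁺ restricted to this set is {C, D}), so split on C --> D into {C, D} and {A, B, C}.
{C, D}: every determinant is a superkey — BCNF.
{A, B, C}: every determinant is a superkey — BCNF.

{A, B, C}; {C, D}; {D, E}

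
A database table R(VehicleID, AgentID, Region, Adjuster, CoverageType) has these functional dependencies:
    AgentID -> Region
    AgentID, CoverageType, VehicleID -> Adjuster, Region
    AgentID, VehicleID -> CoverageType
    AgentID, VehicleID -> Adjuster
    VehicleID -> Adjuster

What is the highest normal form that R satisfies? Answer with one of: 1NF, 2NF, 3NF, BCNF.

Candidate key: {AgentID, VehicleID}. Prime attributes: {AgentID, VehicleID}.
AgentID -> Region: {AgentID}⁺ = {AgentID, Region}, which is not all of the attributes, so the left side is not a superkey — BCNF is violated.
AgentID -> Region has non-prime {Region} on the right and a non-superkey on the left, so 3NF fails.
{AgentID} is a proper subset of the key {AgentID, VehicleID}, and {AgentID}⁺ contains the non-prime attribute {Region} — a partial dependency, so 2NF is violated.

1NF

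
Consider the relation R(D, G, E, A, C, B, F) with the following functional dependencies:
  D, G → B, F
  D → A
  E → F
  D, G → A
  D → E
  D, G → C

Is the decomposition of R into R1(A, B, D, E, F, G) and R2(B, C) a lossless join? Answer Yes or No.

No

The shared attributes are {B} and {B}⁺ = {B}.
Neither R1 nor R2 is contained in that closure, so the decomposition is lossy.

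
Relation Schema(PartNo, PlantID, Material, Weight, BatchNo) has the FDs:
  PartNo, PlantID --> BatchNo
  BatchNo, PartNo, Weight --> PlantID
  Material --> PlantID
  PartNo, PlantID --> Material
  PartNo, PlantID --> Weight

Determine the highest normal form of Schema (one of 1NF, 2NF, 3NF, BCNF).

3NF

Candidate keys: {BatchNo, PartNo, Weight}, {Material, PartNo}, {PartNo, PlantID}. Prime attributes: {BatchNo, Material, PartNo, PlantID, Weight}.
For Material --> PlantID we have {Material}⁺ = {Material, PlantID}; {Material} is not a superkey, so BCNF fails.
But every attribute on its right side ({PlantID}) is prime, and the same holds for every other non-superkey FD, so 3NF still holds.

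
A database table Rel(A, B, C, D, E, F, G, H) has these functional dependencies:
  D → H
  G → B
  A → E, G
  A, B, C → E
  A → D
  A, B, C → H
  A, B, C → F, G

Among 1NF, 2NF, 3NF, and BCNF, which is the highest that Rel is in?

Candidate key: {A, C}. Prime attributes: {A, C}.
For D → H we have {D}⁺ = {D, H}; {D} is not a superkey, so BCNF fails.
Because {H} is non-prime and the left side of D → H is not a superkey, the relation is not in 3NF.
{A} is a proper subset of the key {A, C}, and {A}⁺ contains the non-prime attributes {B, D, E, G, H} — a partial dependency, so 2NF is violated.

1NF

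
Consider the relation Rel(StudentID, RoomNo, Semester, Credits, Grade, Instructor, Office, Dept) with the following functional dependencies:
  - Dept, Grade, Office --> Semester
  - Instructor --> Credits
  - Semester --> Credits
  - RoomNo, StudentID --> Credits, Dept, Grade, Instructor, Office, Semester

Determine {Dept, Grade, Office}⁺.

Start with {Dept, Grade, Office}.
Dept, Grade, Office --> Semester applies; add {Semester} → now {Dept, Grade, Office, Semester}.
Semester --> Credits applies; add {Credits} → now {Credits, Dept, Grade, Office, Semester}.
No further FD applies.

{Credits, Dept, Grade, Office, Semester}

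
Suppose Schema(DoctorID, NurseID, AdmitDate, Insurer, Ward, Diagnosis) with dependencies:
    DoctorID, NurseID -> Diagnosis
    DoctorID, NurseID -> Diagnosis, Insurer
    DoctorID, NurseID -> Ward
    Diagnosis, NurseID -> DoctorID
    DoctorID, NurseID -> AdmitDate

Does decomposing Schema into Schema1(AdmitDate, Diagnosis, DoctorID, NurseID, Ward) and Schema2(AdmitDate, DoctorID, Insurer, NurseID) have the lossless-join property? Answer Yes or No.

Yes

The shared attributes are {AdmitDate, DoctorID, NurseID} and {AdmitDate, DoctorID, NurseID}⁺ = {AdmitDate, Diagnosis, DoctorID, Insurer, NurseID, Ward}.
Since Schema1 ⊆ {AdmitDate, Diagnosis, DoctorID, Insurer, NurseID, Ward}, the intersection is a superkey of Schema1; the decomposition is lossless.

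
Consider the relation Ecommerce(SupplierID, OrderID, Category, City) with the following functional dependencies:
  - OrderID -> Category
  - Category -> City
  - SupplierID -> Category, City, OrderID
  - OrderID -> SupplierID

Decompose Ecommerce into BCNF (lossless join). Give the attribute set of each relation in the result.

Candidate keys of the original relation: {OrderID}, {SupplierID}.
In {Category, City, OrderID, SupplierID}, {Category} is not a superkey ({Category}⁺ restricted to this set is {Category, City}), so split on Category -> City into {Category, City} and {Category, OrderID, SupplierID}.
{Category, City} has no BCNF violation.
{Category, OrderID, SupplierID} has no BCNF violation.

{Category, City}; {Category, OrderID, SupplierID}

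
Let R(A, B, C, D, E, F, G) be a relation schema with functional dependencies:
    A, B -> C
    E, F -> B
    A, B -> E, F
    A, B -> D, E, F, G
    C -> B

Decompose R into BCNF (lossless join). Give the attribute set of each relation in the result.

{A, C, D, E, F, G}; {B, E, F}

Candidate keys of the original relation: {A, B}, {A, C}, {A, E, F}.
In {A, B, C, D, E, F, G}, {E, F} is not a superkey ({E, F}⁺ restricted to this set is {B, E, F}), so split on E, F -> B into {B, E, F} and {A, C, D, E, F, G}.
{B, E, F}: every determinant is a superkey — BCNF.
{A, C, D, E, F, G}: every determinant is a superkey — BCNF.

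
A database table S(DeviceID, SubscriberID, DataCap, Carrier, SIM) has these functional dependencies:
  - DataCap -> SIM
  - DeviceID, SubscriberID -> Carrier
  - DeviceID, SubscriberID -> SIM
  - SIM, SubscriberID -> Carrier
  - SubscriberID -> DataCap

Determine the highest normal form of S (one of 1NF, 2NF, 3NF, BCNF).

Candidate key: {DeviceID, SubscriberID}. Prime attributes: {DeviceID, SubscriberID}.
For DataCap -> SIM we have {DataCap}⁺ = {DataCap, SIM}; {DataCap} is not a superkey, so BCNF fails.
DataCap -> SIM determines the non-prime attribute {SIM} from a non-superkey — 3NF is violated.
Since {SubscriberID} ⊂ {DeviceID, SubscriberID} and {SubscriberID}⁺ ⊇ {Carrier, DataCap, SIM} with {Carrier, DataCap, SIM} non-prime, there is a partial dependency; 2NF fails.

1NF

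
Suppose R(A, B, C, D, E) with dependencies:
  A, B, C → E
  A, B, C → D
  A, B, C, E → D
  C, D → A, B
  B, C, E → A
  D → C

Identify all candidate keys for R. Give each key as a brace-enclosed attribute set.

Closure of {D} is {A, B, C, D, E}, the whole schema; {D} is a candidate key.
Closure of {A, B, C} is {A, B, C, D, E}, the whole schema; {A, B, C} is a candidate key.
Closure of {B, C, E} is {A, B, C, D, E}, the whole schema; {B, C, E} is a candidate key.
These are minimal and exhaustive — every other superkey contains one of them.

{A, B, C}, {B, C, E}, {D}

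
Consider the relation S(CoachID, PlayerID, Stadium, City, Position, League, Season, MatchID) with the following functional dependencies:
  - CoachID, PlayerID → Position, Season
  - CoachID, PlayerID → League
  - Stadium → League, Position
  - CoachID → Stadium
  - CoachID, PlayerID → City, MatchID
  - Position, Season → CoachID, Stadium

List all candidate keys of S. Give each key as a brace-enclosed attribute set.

No FD produces {PlayerID}, so it must be in every candidate key.
{CoachID, PlayerID} is a candidate key since {CoachID, PlayerID}⁺ = {City, CoachID, League, MatchID, PlayerID, Position, Season, Stadium} covers every attribute.
{PlayerID, Position, Season} is a candidate key since {PlayerID, Position, Season}⁺ = {City, CoachID, League, MatchID, PlayerID, Position, Season, Stadium} covers every attribute.
{PlayerID, Season, Stadium} is a candidate key since {PlayerID, Season, Stadium}⁺ = {City, CoachID, League, MatchID, PlayerID, Position, Season, Stadium} covers every attribute.
No proper subset of any of these is a key, and no other minimal superkey exists.

{CoachID, PlayerID}, {PlayerID, Position, Season}, {PlayerID, Season, Stadium}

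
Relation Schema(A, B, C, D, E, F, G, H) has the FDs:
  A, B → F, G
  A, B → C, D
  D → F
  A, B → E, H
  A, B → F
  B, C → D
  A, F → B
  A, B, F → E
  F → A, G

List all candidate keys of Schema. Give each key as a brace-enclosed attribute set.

{D} is a candidate key since {D}⁺ = {A, B, C, D, E, F, G, H} covers every attribute.
{F} is a candidate key since {F}⁺ = {A, B, C, D, E, F, G, H} covers every attribute.
{A, B} is a candidate key since {A, B}⁺ = {A, B, C, D, E, F, G, H} covers every attribute.
{B, C} is a candidate key since {B, C}⁺ = {A, B, C, D, E, F, G, H} covers every attribute.
Any other superkey properly contains one of these, so there are no further candidate keys.

{A, B}, {B, C}, {D}, {F}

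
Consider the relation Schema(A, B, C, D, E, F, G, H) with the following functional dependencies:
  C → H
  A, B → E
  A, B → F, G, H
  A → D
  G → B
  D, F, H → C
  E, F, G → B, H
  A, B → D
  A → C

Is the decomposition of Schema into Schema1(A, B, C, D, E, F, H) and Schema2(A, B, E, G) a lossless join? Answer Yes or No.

The shared attributes are {A, B, E} and {A, B, E}⁺ = {A, B, C, D, E, F, G, H}.
Since Schema1 ⊆ {A, B, C, D, E, F, G, H}, the intersection is a superkey of Schema1; the decomposition is lossless.

Yes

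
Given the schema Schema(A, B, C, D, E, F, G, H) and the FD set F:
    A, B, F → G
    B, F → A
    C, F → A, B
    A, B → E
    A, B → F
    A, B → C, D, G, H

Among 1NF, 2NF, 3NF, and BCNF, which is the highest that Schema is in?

BCNF

Candidate keys: {A, B}, {B, F}, {C, F}. Prime attributes: {A, B, C, F}.
Every FD has a superkey on the left, so the relation is in BCNF.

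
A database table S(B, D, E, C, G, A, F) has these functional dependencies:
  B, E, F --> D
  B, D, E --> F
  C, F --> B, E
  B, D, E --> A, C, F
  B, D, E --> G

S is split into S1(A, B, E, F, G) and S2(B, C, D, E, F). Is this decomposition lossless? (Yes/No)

Common attributes: {B, E, F}; their closure is {A, B, C, D, E, F, G}.
This includes all of S1, so the common attributes are a superkey of S1 — the join is lossless.

Yes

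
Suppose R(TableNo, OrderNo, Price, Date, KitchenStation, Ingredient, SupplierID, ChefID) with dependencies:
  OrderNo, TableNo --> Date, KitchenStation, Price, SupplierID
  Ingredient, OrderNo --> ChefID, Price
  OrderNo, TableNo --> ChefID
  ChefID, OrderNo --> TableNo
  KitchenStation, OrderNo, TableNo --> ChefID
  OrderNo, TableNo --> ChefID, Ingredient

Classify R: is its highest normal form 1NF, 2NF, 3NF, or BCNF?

BCNF

Candidate keys: {ChefID, OrderNo}, {Ingredient, OrderNo}, {OrderNo, TableNo}. Prime attributes: {ChefID, Ingredient, OrderNo, TableNo}.
Every FD has a superkey on the left, so the relation is in BCNF.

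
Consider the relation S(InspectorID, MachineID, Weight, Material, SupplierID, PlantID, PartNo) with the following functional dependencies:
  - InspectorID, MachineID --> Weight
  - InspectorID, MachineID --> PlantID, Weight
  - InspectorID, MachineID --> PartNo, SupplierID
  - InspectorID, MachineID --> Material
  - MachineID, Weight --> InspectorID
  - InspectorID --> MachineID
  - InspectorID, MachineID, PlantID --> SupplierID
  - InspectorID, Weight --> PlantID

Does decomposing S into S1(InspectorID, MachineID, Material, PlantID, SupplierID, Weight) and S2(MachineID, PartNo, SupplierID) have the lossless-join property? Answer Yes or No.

S1 ∩ S2 = {MachineID, SupplierID}; its closure under F is {MachineID, SupplierID}.
Neither S1 nor S2 is contained in that closure, so the decomposition is lossy.

No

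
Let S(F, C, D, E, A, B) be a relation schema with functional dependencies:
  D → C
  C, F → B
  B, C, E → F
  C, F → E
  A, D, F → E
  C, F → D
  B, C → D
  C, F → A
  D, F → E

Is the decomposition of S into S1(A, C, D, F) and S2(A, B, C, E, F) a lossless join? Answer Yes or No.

Common attributes: {A, C, F}; their closure is {A, B, C, D, E, F}.
Since S1 ⊆ {A, B, C, D, E, F}, the intersection is a superkey of S1; the decomposition is lossless.

Yes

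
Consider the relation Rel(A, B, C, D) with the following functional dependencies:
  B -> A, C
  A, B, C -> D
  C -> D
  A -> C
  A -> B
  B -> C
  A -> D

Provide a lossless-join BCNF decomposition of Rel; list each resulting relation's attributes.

{A, B, C}; {C, D}

Candidate keys of the original relation: {A}, {B}.
{A, B, C, D}: {C} determines {C, D} here but is not a superkey — split on C -> D, giving {C, D} and {A, B, C}.
{C, D}: every determinant is a superkey — BCNF.
{A, B, C}: every determinant is a superkey — BCNF.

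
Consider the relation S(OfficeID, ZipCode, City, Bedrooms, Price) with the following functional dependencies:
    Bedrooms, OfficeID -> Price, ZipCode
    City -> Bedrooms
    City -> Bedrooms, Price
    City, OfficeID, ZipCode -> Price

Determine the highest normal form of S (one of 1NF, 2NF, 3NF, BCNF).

Candidate key: {City, OfficeID}. Prime attributes: {City, OfficeID}.
Bedrooms, OfficeID -> Price, ZipCode breaks BCNF: {Bedrooms, OfficeID}⁺ = {Bedrooms, OfficeID, Price, ZipCode}, so {Bedrooms, OfficeID} is not a superkey.
Bedrooms, OfficeID -> Price, ZipCode has non-prime {Price, ZipCode} on the right and a non-superkey on the left, so 3NF fails.
Since {City} ⊂ {City, OfficeID} and {City}⁺ ⊇ {Bedrooms, Price} with {Bedrooms, Price} non-prime, there is a partial dependency; 2NF fails.

1NF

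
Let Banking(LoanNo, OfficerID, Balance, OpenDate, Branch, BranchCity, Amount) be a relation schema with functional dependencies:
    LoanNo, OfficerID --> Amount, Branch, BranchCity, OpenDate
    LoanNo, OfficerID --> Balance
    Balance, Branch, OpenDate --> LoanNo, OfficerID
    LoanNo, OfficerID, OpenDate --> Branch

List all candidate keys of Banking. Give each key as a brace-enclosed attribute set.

{Balance, Branch, OpenDate}, {LoanNo, OfficerID}

{LoanNo, OfficerID}⁺ = {Amount, Balance, Branch, BranchCity, LoanNo, OfficerID, OpenDate}, which is every attribute, so {LoanNo, OfficerID} is a candidate key.
{Balance, Branch, OpenDate}⁺ = {Amount, Balance, Branch, BranchCity, LoanNo, OfficerID, OpenDate}, which is every attribute, so {Balance, Branch, OpenDate} is a candidate key.
These are minimal and exhaustive — every other superkey contains one of them.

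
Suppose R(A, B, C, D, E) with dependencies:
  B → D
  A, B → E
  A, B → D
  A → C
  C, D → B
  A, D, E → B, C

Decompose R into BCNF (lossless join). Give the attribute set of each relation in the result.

Candidate keys of the original relation: {A, B}, {A, D}.
Within {A, B, C, D, E}: {B}⁺ ∩ {A, B, C, D, E} = {B, D}, not the whole set, so B → D violates BCNF; decompose into {B, D} and {A, B, C, E}.
{B, D} is in BCNF.
Within {A, B, C, E}: {A}⁺ ∩ {A, B, C, E} = {A, C}, not the whole set, so A → C violates BCNF; decompose into {A, C} and {A, B, E}.
{A, C} is in BCNF.
{A, B, E} is in BCNF.

{A, B, E}; {A, C}; {B, D}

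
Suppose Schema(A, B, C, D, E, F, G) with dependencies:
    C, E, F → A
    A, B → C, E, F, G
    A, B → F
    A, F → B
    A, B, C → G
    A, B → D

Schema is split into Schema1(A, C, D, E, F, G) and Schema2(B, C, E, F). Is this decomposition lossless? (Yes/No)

Yes

Schema1 ∩ Schema2 = {C, E, F}; its closure under F is {A, B, C, D, E, F, G}.
Schema1 is contained in that closure, so Schema1 ∩ Schema2 → Schema1 holds and the join is lossless.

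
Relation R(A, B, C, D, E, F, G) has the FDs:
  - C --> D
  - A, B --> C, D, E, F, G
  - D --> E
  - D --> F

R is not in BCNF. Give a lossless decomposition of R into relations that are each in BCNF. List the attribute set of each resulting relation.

Candidate key of the original relation: {A, B}.
Within {A, B, C, D, E, F, G}: {C}⁺ ∩ {A, B, C, D, E, F, G} = {C, D, E, F}, not the whole set, so C --> D, E, F violates BCNF; decompose into {C, D, E, F} and {A, B, C, G}.
Within {C, D, E, F}: {D}⁺ ∩ {C, D, E, F} = {D, E, F}, not the whole set, so D --> E, F violates BCNF; decompose into {D, E, F} and {C, D}.
{D, E, F} has no BCNF violation.
{C, D} has no BCNF violation.
{A, B, C, G} has no BCNF violation.

{A, B, C, G}; {C, D}; {D, E, F}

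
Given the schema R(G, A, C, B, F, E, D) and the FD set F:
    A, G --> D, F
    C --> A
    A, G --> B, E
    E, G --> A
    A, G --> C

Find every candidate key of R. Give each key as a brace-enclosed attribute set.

Attributes never on any right-hand side: {G} — every candidate key must contain it.
Closure of {A, G} is {A, B, C, D, E, F, G}, the whole schema; {A, G} is a candidate key.
Closure of {C, G} is {A, B, C, D, E, F, G}, the whole schema; {C, G} is a candidate key.
Closure of {E, G} is {A, B, C, D, E, F, G}, the whole schema; {E, G} is a candidate key.
These are minimal and exhaustive — every other superkey contains one of them.

{A, G}, {C, G}, {E, G}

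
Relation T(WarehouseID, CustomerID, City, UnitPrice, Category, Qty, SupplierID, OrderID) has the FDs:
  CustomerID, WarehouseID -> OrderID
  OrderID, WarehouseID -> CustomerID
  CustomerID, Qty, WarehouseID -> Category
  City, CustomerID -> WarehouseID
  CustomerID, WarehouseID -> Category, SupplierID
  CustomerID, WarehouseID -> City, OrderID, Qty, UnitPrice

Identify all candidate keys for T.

Closure of {City, CustomerID} is {Category, City, CustomerID, OrderID, Qty, SupplierID, UnitPrice, WarehouseID}, the whole schema; {City, CustomerID} is a candidate key.
Closure of {CustomerID, WarehouseID} is {Category, City, CustomerID, OrderID, Qty, SupplierID, UnitPrice, WarehouseID}, the whole schema; {CustomerID, WarehouseID} is a candidate key.
Closure of {OrderID, WarehouseID} is {Category, City, CustomerID, OrderID, Qty, SupplierID, UnitPrice, WarehouseID}, the whole schema; {OrderID, WarehouseID} is a candidate key.
These are minimal and exhaustive — every other superkey contains one of them.

{City, CustomerID}, {CustomerID, WarehouseID}, {OrderID, WarehouseID}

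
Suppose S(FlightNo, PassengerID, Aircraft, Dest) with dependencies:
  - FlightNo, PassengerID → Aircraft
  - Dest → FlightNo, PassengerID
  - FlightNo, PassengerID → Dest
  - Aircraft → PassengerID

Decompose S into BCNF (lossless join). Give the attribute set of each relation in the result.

Candidate keys of the original relation: {Aircraft, FlightNo}, {Dest}, {FlightNo, PassengerID}.
{Aircraft, Dest, FlightNo, PassengerID}: {Aircraft} determines {Aircraft, PassengerID} here but is not a superkey — split on Aircraft → PassengerID, giving {Aircraft, PassengerID} and {Aircraft, Dest, FlightNo}.
{Aircraft, PassengerID} has no BCNF violation.
{Aircraft, Dest, FlightNo} has no BCNF violation.

{Aircraft, Dest, FlightNo}; {Aircraft, PassengerID}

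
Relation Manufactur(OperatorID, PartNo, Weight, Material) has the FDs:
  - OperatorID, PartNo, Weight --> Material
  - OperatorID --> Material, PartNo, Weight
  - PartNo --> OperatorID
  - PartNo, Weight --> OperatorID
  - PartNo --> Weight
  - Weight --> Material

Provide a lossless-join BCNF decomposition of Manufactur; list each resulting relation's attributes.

{Material, Weight}; {OperatorID, PartNo, Weight}

Candidate keys of the original relation: {OperatorID}, {PartNo}.
{Material, OperatorID, PartNo, Weight}: {Weight} determines {Material, Weight} here but is not a superkey — split on Weight --> Material, giving {Material, Weight} and {OperatorID, PartNo, Weight}.
{Material, Weight} is in BCNF.
{OperatorID, PartNo, Weight} is in BCNF.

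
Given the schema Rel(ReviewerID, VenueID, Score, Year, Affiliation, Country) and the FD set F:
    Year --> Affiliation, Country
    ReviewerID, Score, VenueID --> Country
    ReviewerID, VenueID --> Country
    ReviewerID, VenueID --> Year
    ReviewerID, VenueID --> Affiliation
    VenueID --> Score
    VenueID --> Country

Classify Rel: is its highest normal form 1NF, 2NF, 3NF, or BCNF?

1NF

Candidate key: {ReviewerID, VenueID}. Prime attributes: {ReviewerID, VenueID}.
Year --> Affiliation, Country: {Year}⁺ = {Affiliation, Country, Year}, which is not all of the attributes, so the left side is not a superkey — BCNF is violated.
Year --> Affiliation, Country has non-prime {Affiliation, Country} on the right and a non-superkey on the left, so 3NF fails.
{VenueID} is a proper subset of the key {ReviewerID, VenueID}, and {VenueID}⁺ contains the non-prime attributes {Country, Score} — a partial dependency, so 2NF is violated.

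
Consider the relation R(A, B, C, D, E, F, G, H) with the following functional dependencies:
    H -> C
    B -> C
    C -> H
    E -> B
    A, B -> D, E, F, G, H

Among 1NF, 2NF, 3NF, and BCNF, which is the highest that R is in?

Candidate keys: {A, B}, {A, E}. Prime attributes: {A, B, E}.
H -> C breaks BCNF: {H}⁺ = {C, H}, so {H} is not a superkey.
Because {C} is non-prime and the left side of H -> C is not a superkey, the relation is not in 3NF.
The proper key subset {B} of {A, B} determines non-prime {C, H}, so the relation is not even in 2NF.

1NF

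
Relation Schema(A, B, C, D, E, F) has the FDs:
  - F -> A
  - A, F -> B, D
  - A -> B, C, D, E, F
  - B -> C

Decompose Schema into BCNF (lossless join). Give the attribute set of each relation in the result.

{A, B, D, E, F}; {B, C}

Candidate keys of the original relation: {A}, {F}.
In {A, B, C, D, E, F}, {B} is not a superkey ({B}⁺ restricted to this set is {B, C}), so split on B -> C into {B, C} and {A, B, D, E, F}.
{B, C} has no BCNF violation.
{A, B, D, E, F} has no BCNF violation.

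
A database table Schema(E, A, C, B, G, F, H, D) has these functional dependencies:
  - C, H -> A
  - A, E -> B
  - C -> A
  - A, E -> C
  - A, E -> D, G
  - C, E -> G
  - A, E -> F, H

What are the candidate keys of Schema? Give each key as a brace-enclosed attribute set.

Attributes never on any right-hand side: {E} — every candidate key must contain it.
{A, E}⁺ = {A, B, C, D, E, F, G, H}, which is every attribute, so {A, E} is a candidate key.
{C, E}⁺ = {A, B, C, D, E, F, G, H}, which is every attribute, so {C, E} is a candidate key.
These are minimal and exhaustive — every other superkey contains one of them.

{A, E}, {C, E}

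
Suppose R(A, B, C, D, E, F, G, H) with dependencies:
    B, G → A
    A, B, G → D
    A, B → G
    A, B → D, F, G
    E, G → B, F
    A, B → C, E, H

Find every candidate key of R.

{A, B}, {B, G}, {E, G}

{A, B}⁺ = {A, B, C, D, E, F, G, H}, which is every attribute, so {A, B} is a candidate key.
{B, G}⁺ = {A, B, C, D, E, F, G, H}, which is every attribute, so {B, G} is a candidate key.
{E, G}⁺ = {A, B, C, D, E, F, G, H}, which is every attribute, so {E, G} is a candidate key.
Any other superkey properly contains one of these, so there are no further candidate keys.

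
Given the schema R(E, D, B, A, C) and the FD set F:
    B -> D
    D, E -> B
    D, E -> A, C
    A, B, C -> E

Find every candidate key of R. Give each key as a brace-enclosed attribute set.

Closure of {B, E} is {A, B, C, D, E}, the whole schema; {B, E} is a candidate key.
Closure of {D, E} is {A, B, C, D, E}, the whole schema; {D, E} is a candidate key.
Closure of {A, B, C} is {A, B, C, D, E}, the whole schema; {A, B, C} is a candidate key.
Any other superkey properly contains one of these, so there are no further candidate keys.

{A, B, C}, {B, E}, {D, E}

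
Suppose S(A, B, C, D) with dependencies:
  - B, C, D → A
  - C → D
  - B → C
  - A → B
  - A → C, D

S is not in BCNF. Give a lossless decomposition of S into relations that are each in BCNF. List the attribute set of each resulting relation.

{A, B, C}; {C, D}

Candidate keys of the original relation: {A}, {B}.
In {A, B, C, D}, {C} is not a superkey ({C}⁺ restricted to this set is {C, D}), so split on C → D into {C, D} and {A, B, C}.
{C, D} has no BCNF violation.
{A, B, C} has no BCNF violation.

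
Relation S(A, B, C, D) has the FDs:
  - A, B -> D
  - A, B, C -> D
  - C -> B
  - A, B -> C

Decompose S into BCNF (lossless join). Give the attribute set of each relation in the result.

Candidate keys of the original relation: {A, B}, {A, C}.
{A, B, C, D}: {C} determines {B, C} here but is not a superkey — split on C -> B, giving {B, C} and {A, C, D}.
{B, C} has no BCNF violation.
{A, C, D} has no BCNF violation.

{A, C, D}; {B, C}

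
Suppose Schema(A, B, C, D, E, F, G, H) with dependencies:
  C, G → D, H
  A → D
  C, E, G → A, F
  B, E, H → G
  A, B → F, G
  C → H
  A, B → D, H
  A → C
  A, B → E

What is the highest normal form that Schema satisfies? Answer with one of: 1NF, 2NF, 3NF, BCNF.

Candidate keys: {A, B}, {B, C, E}. Prime attributes: {A, B, C, E}.
C, G → D, H breaks BCNF: {C, G}⁺ = {C, D, G, H}, so {C, G} is not a superkey.
C, G → D, H has non-prime {D, H} on the right and a non-superkey on the left, so 3NF fails.
Since {A} ⊂ {A, B} and {A}⁺ ⊇ {D, H} with {D, H} non-prime, there is a partial dependency; 2NF fails.

1NF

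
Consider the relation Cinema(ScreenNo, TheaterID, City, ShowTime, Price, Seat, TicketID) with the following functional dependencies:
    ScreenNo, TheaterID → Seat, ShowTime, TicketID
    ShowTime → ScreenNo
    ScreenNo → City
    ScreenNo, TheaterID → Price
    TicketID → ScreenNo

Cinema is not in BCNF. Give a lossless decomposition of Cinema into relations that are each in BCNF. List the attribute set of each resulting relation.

{City, ScreenNo}; {Price, Seat, ShowTime, TheaterID, TicketID}; {ScreenNo, ShowTime}

Candidate keys of the original relation: {ScreenNo, TheaterID}, {ShowTime, TheaterID}, {TheaterID, TicketID}.
In {City, Price, ScreenNo, Seat, ShowTime, TheaterID, TicketID}, {ShowTime} is not a superkey ({ShowTime}⁺ restricted to this set is {City, ScreenNo, ShowTime}), so split on ShowTime → City, ScreenNo into {City, ScreenNo, ShowTime} and {Price, Seat, ShowTime, TheaterID, TicketID}.
In {City, ScreenNo, ShowTime}, {ScreenNo} is not a superkey ({ScreenNo}⁺ restricted to this set is {City, ScreenNo}), so split on ScreenNo → City into {City, ScreenNo} and {ScreenNo, ShowTime}.
{City, ScreenNo} is in BCNF.
{ScreenNo, ShowTime} is in BCNF.
{Price, Seat, ShowTime, TheaterID, TicketID} is in BCNF.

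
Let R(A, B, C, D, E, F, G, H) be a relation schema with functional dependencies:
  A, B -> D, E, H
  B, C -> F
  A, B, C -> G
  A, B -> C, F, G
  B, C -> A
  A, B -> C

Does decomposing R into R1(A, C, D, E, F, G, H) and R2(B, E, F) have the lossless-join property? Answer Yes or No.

Common attributes: {E, F}; their closure is {E, F}.
R1 ⊄ {E, F} and R2 ⊄ {E, F}, so the split is lossy.

No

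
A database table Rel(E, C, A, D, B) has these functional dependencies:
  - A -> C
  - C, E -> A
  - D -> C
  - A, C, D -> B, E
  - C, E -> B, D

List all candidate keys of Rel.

Closure of {A, D} is {A, B, C, D, E}, the whole schema; {A, D} is a candidate key.
Closure of {A, E} is {A, B, C, D, E}, the whole schema; {A, E} is a candidate key.
Closure of {C, E} is {A, B, C, D, E}, the whole schema; {C, E} is a candidate key.
Closure of {D, E} is {A, B, C, D, E}, the whole schema; {D, E} is a candidate key.
No proper subset of any of these is a key, and no other minimal superkey exists.

{A, D}, {A, E}, {C, E}, {D, E}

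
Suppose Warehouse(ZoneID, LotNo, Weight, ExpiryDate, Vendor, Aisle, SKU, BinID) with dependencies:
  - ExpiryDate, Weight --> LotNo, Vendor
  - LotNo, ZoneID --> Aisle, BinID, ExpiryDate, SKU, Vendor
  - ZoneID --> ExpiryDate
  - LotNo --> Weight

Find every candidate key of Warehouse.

{LotNo, ZoneID}, {Weight, ZoneID}

Attributes never on any right-hand side: {ZoneID} — every candidate key must contain it.
{LotNo, ZoneID}⁺ = {Aisle, BinID, ExpiryDate, LotNo, SKU, Vendor, Weight, ZoneID}, which is every attribute, so {LotNo, ZoneID} is a candidate key.
{Weight, ZoneID}⁺ = {Aisle, BinID, ExpiryDate, LotNo, SKU, Vendor, Weight, ZoneID}, which is every attribute, so {Weight, ZoneID} is a candidate key.
These are minimal and exhaustive — every other superkey contains one of them.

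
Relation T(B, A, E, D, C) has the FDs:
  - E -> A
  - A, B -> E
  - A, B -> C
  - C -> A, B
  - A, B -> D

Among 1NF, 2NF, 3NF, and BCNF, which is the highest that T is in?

Candidate keys: {A, B}, {B, E}, {C}. Prime attributes: {A, B, C, E}.
E -> A: {E}⁺ = {A, E}, which is not all of the attributes, so the left side is not a superkey — BCNF is violated.
But every attribute on its right side ({A}) is prime, and the same holds for every other non-superkey FD, so 3NF still holds.

3NF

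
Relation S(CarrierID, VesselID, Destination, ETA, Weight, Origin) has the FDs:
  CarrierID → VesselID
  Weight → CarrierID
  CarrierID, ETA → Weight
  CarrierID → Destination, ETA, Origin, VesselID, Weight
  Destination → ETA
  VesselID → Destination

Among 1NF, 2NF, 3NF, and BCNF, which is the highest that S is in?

2NF

Candidate keys: {CarrierID}, {Weight}. Prime attributes: {CarrierID, Weight}.
Destination → ETA: {Destination}⁺ = {Destination, ETA}, which is not all of the attributes, so the left side is not a superkey — BCNF is violated.
Destination → ETA has non-prime {ETA} on the right and a non-superkey on the left, so 3NF fails.
With only single-attribute keys there can be no partial dependency, so 2NF holds.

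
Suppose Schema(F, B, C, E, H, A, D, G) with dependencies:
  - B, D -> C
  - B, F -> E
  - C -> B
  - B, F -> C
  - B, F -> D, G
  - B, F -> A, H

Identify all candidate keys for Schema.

{B, F}, {C, F}

{F} never appears on the right of any FD, so every key must include it.
Closure of {B, F} is {A, B, C, D, E, F, G, H}, the whole schema; {B, F} is a candidate key.
Closure of {C, F} is {A, B, C, D, E, F, G, H}, the whole schema; {C, F} is a candidate key.
Any other superkey properly contains one of these, so there are no further candidate keys.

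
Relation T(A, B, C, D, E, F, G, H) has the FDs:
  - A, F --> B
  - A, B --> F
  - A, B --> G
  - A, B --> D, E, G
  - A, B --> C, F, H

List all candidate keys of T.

Attributes never on any right-hand side: {A} — every candidate key must contain it.
{A, B} is a candidate key since {A, B}⁺ = {A, B, C, D, E, F, G, H} covers every attribute.
{A, F} is a candidate key since {A, F}⁺ = {A, B, C, D, E, F, G, H} covers every attribute.
Any other superkey properly contains one of these, so there are no further candidate keys.

{A, B}, {A, F}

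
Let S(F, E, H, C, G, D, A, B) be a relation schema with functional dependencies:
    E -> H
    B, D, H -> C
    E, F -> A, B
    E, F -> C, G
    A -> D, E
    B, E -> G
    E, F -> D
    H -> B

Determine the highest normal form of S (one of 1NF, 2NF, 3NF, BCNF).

1NF

Candidate keys: {A, F}, {E, F}. Prime attributes: {A, E, F}.
E -> H breaks BCNF: {E}⁺ = {B, E, G, H}, so {E} is not a superkey.
Because {H} is non-prime and the left side of E -> H is not a superkey, the relation is not in 3NF.
Since {A} ⊂ {A, F} and {A}⁺ ⊇ {B, C, D, G, H} with {B, C, D, G, H} non-prime, there is a partial dependency; 2NF fails.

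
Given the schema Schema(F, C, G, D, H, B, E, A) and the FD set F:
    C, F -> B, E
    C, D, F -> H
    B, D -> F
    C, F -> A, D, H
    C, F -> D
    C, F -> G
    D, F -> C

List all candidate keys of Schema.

{B, D}, {C, F}, {D, F}

{B, D} is a candidate key since {B, D}⁺ = {A, B, C, D, E, F, G, H} covers every attribute.
{C, F} is a candidate key since {C, F}⁺ = {A, B, C, D, E, F, G, H} covers every attribute.
{D, F} is a candidate key since {D, F}⁺ = {A, B, C, D, E, F, G, H} covers every attribute.
No proper subset of any of these is a key, and no other minimal superkey exists.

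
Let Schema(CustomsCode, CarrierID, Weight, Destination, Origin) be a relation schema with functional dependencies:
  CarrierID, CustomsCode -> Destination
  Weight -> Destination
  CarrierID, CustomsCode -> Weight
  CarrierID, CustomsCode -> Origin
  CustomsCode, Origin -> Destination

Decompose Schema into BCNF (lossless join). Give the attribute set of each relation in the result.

{CarrierID, CustomsCode, Origin, Weight}; {Destination, Weight}

Candidate key of the original relation: {CarrierID, CustomsCode}.
Within {CarrierID, CustomsCode, Destination, Origin, Weight}: {Weight}⁺ ∩ {CarrierID, CustomsCode, Destination, Origin, Weight} = {Destination, Weight}, not the whole set, so Weight -> Destination violates BCNF; decompose into {Destination, Weight} and {CarrierID, CustomsCode, Origin, Weight}.
{Destination, Weight} has no BCNF violation.
{CarrierID, CustomsCode, Origin, Weight} has no BCNF violation.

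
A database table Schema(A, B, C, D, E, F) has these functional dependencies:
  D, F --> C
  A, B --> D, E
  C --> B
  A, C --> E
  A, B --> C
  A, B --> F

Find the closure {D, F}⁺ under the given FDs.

{B, C, D, F}

Start with {D, F}.
D, F --> C applies; add {C} → now {C, D, F}.
C --> B applies; add {B} → now {B, C, D, F}.
No further FD applies.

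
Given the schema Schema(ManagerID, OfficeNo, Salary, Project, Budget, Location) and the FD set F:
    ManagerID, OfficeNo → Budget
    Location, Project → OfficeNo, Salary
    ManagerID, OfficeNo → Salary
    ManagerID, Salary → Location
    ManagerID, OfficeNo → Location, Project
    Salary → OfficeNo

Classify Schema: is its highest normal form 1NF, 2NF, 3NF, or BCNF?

3NF

Candidate keys: {Location, ManagerID, Project}, {ManagerID, OfficeNo}, {ManagerID, Salary}. Prime attributes: {Location, ManagerID, OfficeNo, Project, Salary}.
Location, Project → OfficeNo, Salary: {Location, Project}⁺ = {Location, OfficeNo, Project, Salary}, which is not all of the attributes, so the left side is not a superkey — BCNF is violated.
Its right-hand attributes {OfficeNo, Salary} are all prime, as are those of every other non-superkey FD — the relation is in 3NF.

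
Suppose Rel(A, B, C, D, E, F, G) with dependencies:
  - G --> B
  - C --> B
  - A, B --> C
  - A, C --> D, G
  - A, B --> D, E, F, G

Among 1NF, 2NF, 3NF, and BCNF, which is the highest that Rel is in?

3NF

Candidate keys: {A, B}, {A, C}, {A, G}. Prime attributes: {A, B, C, G}.
For G --> B we have {G}⁺ = {B, G}; {G} is not a superkey, so BCNF fails.
But every attribute on its right side ({B}) is prime, and the same holds for every other non-superkey FD, so 3NF still holds.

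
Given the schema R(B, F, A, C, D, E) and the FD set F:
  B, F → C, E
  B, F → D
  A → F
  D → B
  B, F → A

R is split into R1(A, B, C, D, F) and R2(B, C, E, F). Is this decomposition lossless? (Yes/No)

Yes

R1 ∩ R2 = {B, C, F}; its closure under F is {A, B, C, D, E, F}.
This includes all of R1, so the common attributes are a superkey of R1 — the join is lossless.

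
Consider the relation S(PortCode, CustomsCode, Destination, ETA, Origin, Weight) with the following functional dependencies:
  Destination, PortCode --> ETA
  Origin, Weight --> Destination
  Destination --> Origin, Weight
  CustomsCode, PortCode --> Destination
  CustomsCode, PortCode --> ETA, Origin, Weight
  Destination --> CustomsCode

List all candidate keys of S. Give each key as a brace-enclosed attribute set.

{PortCode} never appears on the right of any FD, so every key must include it.
{CustomsCode, PortCode}⁺ = {CustomsCode, Destination, ETA, Origin, PortCode, Weight}, which is every attribute, so {CustomsCode, PortCode} is a candidate key.
{Destination, PortCode}⁺ = {CustomsCode, Destination, ETA, Origin, PortCode, Weight}, which is every attribute, so {Destination, PortCode} is a candidate key.
{Origin, PortCode, Weight}⁺ = {CustomsCode, Destination, ETA, Origin, PortCode, Weight}, which is every attribute, so {Origin, PortCode, Weight} is a candidate key.
No proper subset of any of these is a key, and no other minimal superkey exists.

{CustomsCode, PortCode}, {Destination, PortCode}, {Origin, PortCode, Weight}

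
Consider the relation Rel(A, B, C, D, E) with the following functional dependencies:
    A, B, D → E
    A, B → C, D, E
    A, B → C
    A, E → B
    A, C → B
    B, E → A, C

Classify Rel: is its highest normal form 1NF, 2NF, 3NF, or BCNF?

Candidate keys: {A, B}, {A, C}, {A, E}, {B, E}. Prime attributes: {A, B, C, E}.
Each dependency's left side is a superkey — BCNF holds.

BCNF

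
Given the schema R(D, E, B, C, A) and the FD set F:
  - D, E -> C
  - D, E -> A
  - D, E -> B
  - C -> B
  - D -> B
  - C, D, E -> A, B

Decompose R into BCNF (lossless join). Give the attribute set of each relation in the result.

{A, C, D, E}; {B, C}

Candidate key of the original relation: {D, E}.
In {A, B, C, D, E}, {C} is not a superkey ({C}⁺ restricted to this set is {B, C}), so split on C -> B into {B, C} and {A, C, D, E}.
{B, C} has no BCNF violation.
{A, C, D, E} has no BCNF violation.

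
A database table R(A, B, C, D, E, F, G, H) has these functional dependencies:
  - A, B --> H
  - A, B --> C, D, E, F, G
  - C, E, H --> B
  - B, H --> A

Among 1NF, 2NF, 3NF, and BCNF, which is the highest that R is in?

Candidate keys: {A, B}, {B, H}, {C, E, H}. Prime attributes: {A, B, C, E, H}.
The left-hand side of every FD is a superkey, so BCNF is satisfied.

BCNF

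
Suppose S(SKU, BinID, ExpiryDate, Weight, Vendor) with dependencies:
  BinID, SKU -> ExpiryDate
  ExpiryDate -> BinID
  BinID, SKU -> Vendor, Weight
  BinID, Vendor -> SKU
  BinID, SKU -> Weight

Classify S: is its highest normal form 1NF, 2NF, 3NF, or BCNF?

3NF

Candidate keys: {BinID, SKU}, {BinID, Vendor}, {ExpiryDate, SKU}, {ExpiryDate, Vendor}. Prime attributes: {BinID, ExpiryDate, SKU, Vendor}.
ExpiryDate -> BinID: {ExpiryDate}⁺ = {BinID, ExpiryDate}, which is not all of the attributes, so the left side is not a superkey — BCNF is violated.
Since {BinID} ⊆ prime attributes and every other non-superkey FD also has a prime right side, the schema is in 3NF.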